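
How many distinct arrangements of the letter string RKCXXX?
6! / (1! × 1! × 1! × 3!) = 120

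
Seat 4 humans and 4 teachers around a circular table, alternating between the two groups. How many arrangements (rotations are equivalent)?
Fix one of the humans: (4-1)! ways for the remaining humans, × 4! ways for the teachers = 6 × 24 = 144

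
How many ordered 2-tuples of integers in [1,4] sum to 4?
Coefficient of x^4 in (x + x² + ... + x^4)^2. By inclusion-exclusion on dice exceeding 4: Σ_j (-1)^j C(2,j)·C(4-1-4j, 1) = C(2,0)·C(3,1) = 1·3 = 3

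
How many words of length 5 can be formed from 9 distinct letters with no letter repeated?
P(9,5) = 9!/(9-5)! = 15120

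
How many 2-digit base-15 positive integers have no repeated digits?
First digit: 14 choices (nonzero). Then descending: 14 × 14 = 196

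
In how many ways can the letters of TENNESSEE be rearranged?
9! / (1! × 4! × 2! × 2!) = 3780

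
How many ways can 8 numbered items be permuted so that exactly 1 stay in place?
Choose the 1 fixed point C(8,1) = 8, derange the rest: !7 = Σ_{j=0}^{7} (-1)^j·7!/j! = 5040 - 5040 + 2520 - 840 + 210 - 42 + 7 - 1 = 1854. Product = 8 × 1854 = 14832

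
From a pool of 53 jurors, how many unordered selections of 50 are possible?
C(53,50) = 53!/(50!×3!) = 23426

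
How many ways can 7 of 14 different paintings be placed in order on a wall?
P(14,7) = 14!/(14-7)! = 17297280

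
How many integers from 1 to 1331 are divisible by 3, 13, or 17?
⌊1331/3⌋+⌊1331/13⌋+⌊1331/17⌋ - ⌊1331/39⌋-⌊1331/51⌋-⌊1331/221⌋ + ⌊1331/663⌋ = 443+102+78 - 34-26-6 + 2 = 559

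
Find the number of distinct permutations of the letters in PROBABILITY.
11! / (1! × 1! × 1! × 2! × 1! × 2! × 1! × 1! × 1!) = 9979200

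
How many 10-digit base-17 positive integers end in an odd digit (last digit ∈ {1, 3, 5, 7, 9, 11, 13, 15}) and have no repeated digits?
Last∈{1,3,5,7,9,11,13,15}. Last=0: 0. Last nonzero: 8×15×P(15,8) = 31135104000. Total = 31135104000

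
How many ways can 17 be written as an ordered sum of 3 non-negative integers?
C(17+3-1, 3-1) = C(19, 2) = 171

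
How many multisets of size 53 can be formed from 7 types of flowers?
C(53+7-1, 7-1) = C(59, 6) = 45057474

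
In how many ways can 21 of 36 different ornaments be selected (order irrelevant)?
C(36,21) = 36!/(21!×15!) = 5567902560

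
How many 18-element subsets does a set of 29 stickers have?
C(29,18) = 29!/(18!×11!) = 34597290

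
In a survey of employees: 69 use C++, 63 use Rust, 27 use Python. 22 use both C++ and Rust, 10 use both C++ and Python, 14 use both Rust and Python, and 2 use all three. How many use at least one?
|A∪B∪C| = 69+63+27-22-10-14+2 = 115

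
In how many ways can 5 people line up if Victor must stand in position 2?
Fix one position: (5-1)! = 24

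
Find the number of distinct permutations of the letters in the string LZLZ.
4! / (2! × 2!) = 6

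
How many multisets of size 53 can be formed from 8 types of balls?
C(53+8-1, 8-1) = C(60, 7) = 386206920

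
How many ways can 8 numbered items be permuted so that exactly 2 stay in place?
Choose the 2 fixed points C(8,2) = 28, derange the rest: !6 = Σ_{j=0}^{6} (-1)^j·6!/j! = 720 - 720 + 360 - 120 + 30 - 6 + 1 = 265. Product = 28 × 265 = 7420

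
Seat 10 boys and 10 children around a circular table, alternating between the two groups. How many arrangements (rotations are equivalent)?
Fix one of the boys: (10-1)! ways for the remaining boys, × 10! ways for the children = 362880 × 3628800 = 1316818944000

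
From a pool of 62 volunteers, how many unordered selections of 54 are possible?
C(62,54) = 62!/(54!×8!) = 3381098545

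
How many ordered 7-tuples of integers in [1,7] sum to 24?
Coefficient of x^24 in (x + x² + ... + x^7)^7. By inclusion-exclusion on dice exceeding 7: Σ_j (-1)^j C(7,j)·C(24-1-7j, 6) = C(7,0)·C(23,6) - C(7,1)·C(16,6) + C(7,2)·C(9,6) = 1·100947 - 7·8008 + 21·84 = 46655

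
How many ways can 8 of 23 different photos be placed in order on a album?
P(23,8) = 23!/(23-8)! = 19769460480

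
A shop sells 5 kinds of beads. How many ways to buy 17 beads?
C(17+5-1, 5-1) = C(21, 4) = 5985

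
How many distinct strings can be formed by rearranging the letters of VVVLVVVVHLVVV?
13! / (1! × 10! × 2!) = 858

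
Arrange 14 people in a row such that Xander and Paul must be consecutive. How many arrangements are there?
Treat the 2 as one block: (14-2+1)! × 2! = 6227020800 × 2 = 12454041600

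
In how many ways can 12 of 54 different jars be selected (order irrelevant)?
C(54,12) = 54!/(12!×42!) = 343006888770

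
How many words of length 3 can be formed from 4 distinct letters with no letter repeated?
P(4,3) = 4!/(4-3)! = 24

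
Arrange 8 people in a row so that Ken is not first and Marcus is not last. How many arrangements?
By inclusion-exclusion: 8! - 2×(8-1)! + (8-2)! = 40320 - 10080 + 720 = 30960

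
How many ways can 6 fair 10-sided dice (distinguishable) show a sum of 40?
Coefficient of x^40 in (x + x² + ... + x^10)^6. By inclusion-exclusion on dice exceeding 10: Σ_j (-1)^j C(6,j)·C(40-1-10j, 5) = C(6,0)·C(39,5) - C(6,1)·C(29,5) + C(6,2)·C(19,5) - C(6,3)·C(9,5) = 1·575757 - 6·118755 + 15·11628 - 20·126 = 35127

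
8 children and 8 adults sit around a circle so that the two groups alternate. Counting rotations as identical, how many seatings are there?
Fix one of the children: (8-1)! ways for the remaining children, × 8! ways for the adults = 5040 × 40320 = 203212800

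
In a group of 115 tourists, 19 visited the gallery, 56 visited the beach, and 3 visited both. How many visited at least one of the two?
|A∪B| = |A| + |B| - |A∩B| = 19 + 56 - 3 = 72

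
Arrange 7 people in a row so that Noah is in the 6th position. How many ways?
Fix one position: (7-1)! = 720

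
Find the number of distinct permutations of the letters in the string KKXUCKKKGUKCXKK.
15! / (2! × 8! × 2! × 2! × 1!) = 4054050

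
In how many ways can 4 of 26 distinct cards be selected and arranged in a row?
P(26,4) = 26!/(26-4)! = 358800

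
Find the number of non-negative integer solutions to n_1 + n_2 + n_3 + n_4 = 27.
C(27+4-1, 4-1) = C(30, 3) = 4060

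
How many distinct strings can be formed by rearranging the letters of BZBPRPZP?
8! / (1! × 2! × 3! × 2!) = 1680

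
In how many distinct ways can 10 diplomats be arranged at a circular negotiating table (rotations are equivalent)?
Circular: fix one position, arrange the rest. (10-1)! = 362880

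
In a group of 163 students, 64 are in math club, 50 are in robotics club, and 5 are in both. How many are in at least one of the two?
|A∪B| = |A| + |B| - |A∩B| = 64 + 50 - 5 = 109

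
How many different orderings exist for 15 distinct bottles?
15! = 1307674368000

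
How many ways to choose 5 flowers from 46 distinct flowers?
C(46,5) = 46!/(5!×41!) = 1370754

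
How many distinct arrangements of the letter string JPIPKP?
6! / (1! × 3! × 1! × 1!) = 120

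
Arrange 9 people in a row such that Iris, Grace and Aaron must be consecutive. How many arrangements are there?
Treat the 3 as one block: (9-3+1)! × 3! = 5040 × 6 = 30240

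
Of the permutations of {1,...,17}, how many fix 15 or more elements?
Exactly j fixed points: C(17,j)·!(17-j); sum over j ≥ 15 (derangement numbers via !m = (m-1)·(!(m-1) + !(m-2)): !0..!2 = 1, 0, 1). Σ_{j=15}^{17} C(17,j)·!(17-j) = C(17,15)·!2 + C(17,16)·!1 + C(17,17)·!0 = 136·1 + 17·0 + 1·1 = 137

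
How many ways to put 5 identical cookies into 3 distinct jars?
C(5+3-1, 3-1) = C(7, 2) = 21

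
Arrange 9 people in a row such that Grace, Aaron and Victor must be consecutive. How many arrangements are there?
Treat the 3 as one block: (9-3+1)! × 3! = 5040 × 6 = 30240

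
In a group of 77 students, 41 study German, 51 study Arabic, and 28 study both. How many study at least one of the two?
|A∪B| = |A| + |B| - |A∩B| = 41 + 51 - 28 = 64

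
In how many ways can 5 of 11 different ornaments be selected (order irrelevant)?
C(11,5) = 11!/(5!×6!) = 462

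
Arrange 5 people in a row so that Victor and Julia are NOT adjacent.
Total - adjacent = 5! - (5-1)!×2 = 120 - 48 = 72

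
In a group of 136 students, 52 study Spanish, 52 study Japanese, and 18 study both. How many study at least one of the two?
|A∪B| = |A| + |B| - |A∩B| = 52 + 52 - 18 = 86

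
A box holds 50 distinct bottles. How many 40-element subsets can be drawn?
C(50,40) = 50!/(40!×10!) = 10272278170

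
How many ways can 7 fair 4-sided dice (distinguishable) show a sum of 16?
Coefficient of x^16 in (x + x² + ... + x^4)^7. By inclusion-exclusion on dice exceeding 4: Σ_j (-1)^j C(7,j)·C(16-1-4j, 6) = C(7,0)·C(15,6) - C(7,1)·C(11,6) + C(7,2)·C(7,6) = 1·5005 - 7·462 + 21·7 = 1918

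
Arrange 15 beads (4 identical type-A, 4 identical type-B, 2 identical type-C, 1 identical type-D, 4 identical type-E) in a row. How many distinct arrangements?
15! / (4! × 4! × 2! × 1! × 4!) = 47297250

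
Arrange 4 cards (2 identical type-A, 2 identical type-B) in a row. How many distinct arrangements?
4! / (2! × 2!) = 6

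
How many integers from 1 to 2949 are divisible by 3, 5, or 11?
⌊2949/3⌋+⌊2949/5⌋+⌊2949/11⌋ - ⌊2949/15⌋-⌊2949/33⌋-⌊2949/55⌋ + ⌊2949/165⌋ = 983+589+268 - 196-89-53 + 17 = 1519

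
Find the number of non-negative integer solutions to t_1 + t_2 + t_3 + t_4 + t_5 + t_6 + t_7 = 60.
C(60+7-1, 7-1) = C(66, 6) = 90858768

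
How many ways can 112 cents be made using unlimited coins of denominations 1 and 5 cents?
Coefficient of x^112 in 1/(1-x^1) · 1/(1-x^5). Use j coins of 5 for j = 0..⌊112/5⌋ = 22, the rest in 1s: 22 + 1 = 23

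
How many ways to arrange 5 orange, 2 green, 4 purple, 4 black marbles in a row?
15! / (5! × 2! × 4! × 4!) = 9459450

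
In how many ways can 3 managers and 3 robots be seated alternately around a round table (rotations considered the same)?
Fix one of the managers: (3-1)! ways for the remaining managers, × 3! ways for the robots = 2 × 6 = 12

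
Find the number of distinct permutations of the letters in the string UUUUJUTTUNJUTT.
14! / (4! × 1! × 7! × 2!) = 360360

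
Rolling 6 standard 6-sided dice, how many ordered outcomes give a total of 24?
Coefficient of x^24 in (x + x² + ... + x^6)^6. By inclusion-exclusion on dice exceeding 6: Σ_j (-1)^j C(6,j)·C(24-1-6j, 5) = C(6,0)·C(23,5) - C(6,1)·C(17,5) + C(6,2)·C(11,5) - C(6,3)·C(5,5) = 1·33649 - 6·6188 + 15·462 - 20·1 = 3431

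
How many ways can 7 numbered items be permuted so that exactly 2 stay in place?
Choose the 2 fixed points C(7,2) = 21, derange the rest: !5 = Σ_{j=0}^{5} (-1)^j·5!/j! = 120 - 120 + 60 - 20 + 5 - 1 = 44. Product = 21 × 44 = 924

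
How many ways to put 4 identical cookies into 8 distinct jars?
C(4+8-1, 8-1) = C(11, 7) = 330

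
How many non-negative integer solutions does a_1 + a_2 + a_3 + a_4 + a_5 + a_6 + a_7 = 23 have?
C(23+7-1, 7-1) = C(29, 6) = 475020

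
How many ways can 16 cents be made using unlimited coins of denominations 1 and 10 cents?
Coefficient of x^16 in 1/(1-x^1) · 1/(1-x^10). Use j coins of 10 for j = 0..⌊16/10⌋ = 1, the rest in 1s: 1 + 1 = 2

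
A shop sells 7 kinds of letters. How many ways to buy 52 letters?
C(52+7-1, 7-1) = C(58, 6) = 40475358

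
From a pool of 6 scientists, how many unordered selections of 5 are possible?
C(6,5) = 6!/(5!×1!) = 6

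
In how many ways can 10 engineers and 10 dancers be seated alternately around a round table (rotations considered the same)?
Fix one of the engineers: (10-1)! ways for the remaining engineers, × 10! ways for the dancers = 362880 × 3628800 = 1316818944000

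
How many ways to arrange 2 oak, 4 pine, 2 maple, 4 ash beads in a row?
12! / (2! × 4! × 2! × 4!) = 207900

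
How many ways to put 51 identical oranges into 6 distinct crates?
C(51+6-1, 6-1) = C(56, 5) = 3819816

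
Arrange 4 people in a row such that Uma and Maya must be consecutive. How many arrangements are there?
Treat the 2 as one block: (4-2+1)! × 2! = 6 × 2 = 12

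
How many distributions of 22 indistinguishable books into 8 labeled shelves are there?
C(22+8-1, 8-1) = C(29, 7) = 1560780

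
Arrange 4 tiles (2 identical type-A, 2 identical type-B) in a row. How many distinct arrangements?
4! / (2! × 2!) = 6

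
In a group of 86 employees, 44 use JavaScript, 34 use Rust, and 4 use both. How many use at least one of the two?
|A∪B| = |A| + |B| - |A∩B| = 44 + 34 - 4 = 74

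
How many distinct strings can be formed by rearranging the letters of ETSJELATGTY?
11! / (1! × 1! × 1! × 1! × 1! × 1! × 2! × 3!) = 3326400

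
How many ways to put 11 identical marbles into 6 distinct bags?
C(11+6-1, 6-1) = C(16, 5) = 4368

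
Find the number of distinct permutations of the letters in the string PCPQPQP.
7! / (2! × 1! × 4!) = 105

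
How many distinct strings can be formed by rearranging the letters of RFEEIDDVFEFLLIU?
15! / (2! × 1! × 3! × 3! × 2! × 1! × 1! × 2!) = 4540536000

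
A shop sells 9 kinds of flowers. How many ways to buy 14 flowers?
C(14+9-1, 9-1) = C(22, 8) = 319770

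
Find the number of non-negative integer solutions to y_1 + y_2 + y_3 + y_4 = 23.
C(23+4-1, 4-1) = C(26, 3) = 2600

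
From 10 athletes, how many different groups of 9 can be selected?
C(10,9) = 10!/(9!×1!) = 10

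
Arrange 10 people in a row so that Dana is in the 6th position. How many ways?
Fix one position: (10-1)! = 362880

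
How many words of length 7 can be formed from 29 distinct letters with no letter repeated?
P(29,7) = 29!/(29-7)! = 7866331200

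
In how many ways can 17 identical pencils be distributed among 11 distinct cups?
C(17+11-1, 11-1) = C(27, 10) = 8436285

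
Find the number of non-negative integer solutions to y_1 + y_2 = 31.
C(31+2-1, 2-1) = C(32, 1) = 32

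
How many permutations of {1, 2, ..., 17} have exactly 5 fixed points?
Choose the 5 fixed points C(17,5) = 6188, derange the rest: !12 = Σ_{j=0}^{12} (-1)^j·12!/j! = 479001600 - 479001600 + 239500800 - 79833600 + 19958400 - 3991680 + 665280 - 95040 + 11880 - 1320 + 132 - 12 + 1 = 176214841. Product = 6188 × 176214841 = 1090417436108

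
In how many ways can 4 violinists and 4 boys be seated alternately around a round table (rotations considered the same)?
Fix one of the violinists: (4-1)! ways for the remaining violinists, × 4! ways for the boys = 6 × 24 = 144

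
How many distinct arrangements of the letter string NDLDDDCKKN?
10! / (1! × 1! × 2! × 4! × 2!) = 37800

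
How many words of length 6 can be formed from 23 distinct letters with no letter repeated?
P(23,6) = 23!/(23-6)! = 72681840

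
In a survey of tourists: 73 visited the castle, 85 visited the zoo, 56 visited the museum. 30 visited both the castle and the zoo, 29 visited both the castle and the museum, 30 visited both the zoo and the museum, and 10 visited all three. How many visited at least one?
|A∪B∪C| = 73+85+56-30-29-30+10 = 135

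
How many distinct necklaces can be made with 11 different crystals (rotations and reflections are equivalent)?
(11-1)!/2 = 3628800/2 = 1814400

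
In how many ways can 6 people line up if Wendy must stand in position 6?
Fix one position: (6-1)! = 120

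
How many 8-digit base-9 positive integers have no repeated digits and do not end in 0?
Last digit: 8 nonzero choices. First digit: 7 (nonzero, ≠last). Middle 6: P(7,6) = 5040. Total = 282240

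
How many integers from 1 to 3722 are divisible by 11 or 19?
⌊3722/11⌋ + ⌊3722/19⌋ - ⌊3722/209⌋ = 338 + 195 - 17 = 516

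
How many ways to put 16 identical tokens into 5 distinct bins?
C(16+5-1, 5-1) = C(20, 4) = 4845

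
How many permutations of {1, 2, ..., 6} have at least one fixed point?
Complement of the derangements. !6 = Σ_{j=0}^{6} (-1)^j·6!/j! = 720 - 720 + 360 - 120 + 30 - 6 + 1 = 265. 6! - !6 = 720 - 265 = 455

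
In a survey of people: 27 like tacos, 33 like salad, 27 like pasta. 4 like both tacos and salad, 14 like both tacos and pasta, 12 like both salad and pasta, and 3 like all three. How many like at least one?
|A∪B∪C| = 27+33+27-4-14-12+3 = 60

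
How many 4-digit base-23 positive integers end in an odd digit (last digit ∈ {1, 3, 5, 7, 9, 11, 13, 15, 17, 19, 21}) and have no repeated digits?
Last∈{1,3,5,7,9,11,13,15,17,19,21}. Last=0: 0. Last nonzero: 11×21×P(21,2) = 97020. Total = 97020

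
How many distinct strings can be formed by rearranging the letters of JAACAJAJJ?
9! / (1! × 4! × 4!) = 630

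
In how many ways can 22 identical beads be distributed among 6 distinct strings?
C(22+6-1, 6-1) = C(27, 5) = 80730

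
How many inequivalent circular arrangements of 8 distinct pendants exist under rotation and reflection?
(8-1)!/2 = 5040/2 = 2520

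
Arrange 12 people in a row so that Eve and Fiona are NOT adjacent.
Total - adjacent = 12! - (12-1)!×2 = 479001600 - 79833600 = 399168000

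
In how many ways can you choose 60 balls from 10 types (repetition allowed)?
C(60+10-1, 10-1) = C(69, 9) = 56672074888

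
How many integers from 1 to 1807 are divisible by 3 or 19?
⌊1807/3⌋ + ⌊1807/19⌋ - ⌊1807/57⌋ = 602 + 95 - 31 = 666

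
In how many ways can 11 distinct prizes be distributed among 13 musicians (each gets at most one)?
P(13,11) = 13!/(13-11)! = 3113510400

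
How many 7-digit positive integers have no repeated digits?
First digit: 9 choices (nonzero). Then descending: 9 × 9 × 8 × 7 × 6 × 5 × 4 = 544320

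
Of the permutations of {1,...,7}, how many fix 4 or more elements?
Exactly j fixed points: C(7,j)·!(7-j); sum over j ≥ 4 (derangement numbers via !m = (m-1)·(!(m-1) + !(m-2)): !0..!3 = 1, 0, 1, 2). Σ_{j=4}^{7} C(7,j)·!(7-j) = C(7,4)·!3 + C(7,5)·!2 + C(7,6)·!1 + C(7,7)·!0 = 35·2 + 21·1 + 7·0 + 1·1 = 92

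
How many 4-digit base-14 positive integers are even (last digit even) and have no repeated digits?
Last∈{0,2,4,6,8,10,12}. Last=0: 1716. Last nonzero: 6×12×P(12,2) = 9504. Total = 11220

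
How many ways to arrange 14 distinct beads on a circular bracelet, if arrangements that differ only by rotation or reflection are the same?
(14-1)!/2 = 6227020800/2 = 3113510400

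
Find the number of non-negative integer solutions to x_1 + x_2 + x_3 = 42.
C(42+3-1, 3-1) = C(44, 2) = 946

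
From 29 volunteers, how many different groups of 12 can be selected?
C(29,12) = 29!/(12!×17!) = 51895935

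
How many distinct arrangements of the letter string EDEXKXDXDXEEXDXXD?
17! / (7! × 1! × 5! × 4!) = 24504480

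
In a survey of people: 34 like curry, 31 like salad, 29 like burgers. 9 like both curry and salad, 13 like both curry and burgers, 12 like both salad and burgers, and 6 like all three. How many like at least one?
|A∪B∪C| = 34+31+29-9-13-12+6 = 66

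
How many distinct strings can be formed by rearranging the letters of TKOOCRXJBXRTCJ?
14! / (2! × 2! × 2! × 2! × 2! × 1! × 1! × 2!) = 1362160800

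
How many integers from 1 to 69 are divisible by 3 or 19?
⌊69/3⌋ + ⌊69/19⌋ - ⌊69/57⌋ = 23 + 3 - 1 = 25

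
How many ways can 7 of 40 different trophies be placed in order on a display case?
P(40,7) = 40!/(40-7)! = 93963542400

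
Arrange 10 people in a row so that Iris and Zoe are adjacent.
Treat as block: (10-1)! × 2! = 362880 × 2 = 725760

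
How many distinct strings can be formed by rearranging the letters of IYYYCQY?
7! / (1! × 1! × 1! × 4!) = 210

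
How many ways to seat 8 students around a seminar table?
Circular: fix one position, arrange the rest. (8-1)! = 5040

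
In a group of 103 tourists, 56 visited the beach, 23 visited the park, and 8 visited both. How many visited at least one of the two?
|A∪B| = |A| + |B| - |A∩B| = 56 + 23 - 8 = 71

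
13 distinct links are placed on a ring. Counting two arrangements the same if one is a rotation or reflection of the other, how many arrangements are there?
(13-1)!/2 = 479001600/2 = 239500800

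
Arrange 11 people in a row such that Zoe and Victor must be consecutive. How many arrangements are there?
Treat the 2 as one block: (11-2+1)! × 2! = 3628800 × 2 = 7257600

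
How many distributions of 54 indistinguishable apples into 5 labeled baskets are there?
C(54+5-1, 5-1) = C(58, 4) = 424270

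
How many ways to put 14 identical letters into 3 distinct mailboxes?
C(14+3-1, 3-1) = C(16, 2) = 120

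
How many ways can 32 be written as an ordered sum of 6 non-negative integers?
C(32+6-1, 6-1) = C(37, 5) = 435897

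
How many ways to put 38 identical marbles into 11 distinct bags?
C(38+11-1, 11-1) = C(48, 10) = 6540715896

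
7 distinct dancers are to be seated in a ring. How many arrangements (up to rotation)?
Circular: fix one position, arrange the rest. (7-1)! = 720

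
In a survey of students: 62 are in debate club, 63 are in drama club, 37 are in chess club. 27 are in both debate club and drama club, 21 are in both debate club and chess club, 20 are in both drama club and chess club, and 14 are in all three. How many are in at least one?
|A∪B∪C| = 62+63+37-27-21-20+14 = 108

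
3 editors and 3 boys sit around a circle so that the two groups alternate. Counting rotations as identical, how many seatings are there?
Fix one of the editors: (3-1)! ways for the remaining editors, × 3! ways for the boys = 2 × 6 = 12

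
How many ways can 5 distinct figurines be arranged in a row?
5! = 120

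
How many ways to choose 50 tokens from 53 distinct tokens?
C(53,50) = 53!/(50!×3!) = 23426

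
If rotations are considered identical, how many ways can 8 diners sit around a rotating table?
Circular: fix one position, arrange the rest. (8-1)! = 5040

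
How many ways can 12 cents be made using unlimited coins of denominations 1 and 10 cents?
Coefficient of x^12 in 1/(1-x^1) · 1/(1-x^10). Use j coins of 10 for j = 0..⌊12/10⌋ = 1, the rest in 1s: 1 + 1 = 2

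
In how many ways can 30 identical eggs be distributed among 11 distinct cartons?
C(30+11-1, 11-1) = C(40, 10) = 847660528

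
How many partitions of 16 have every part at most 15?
Let r_j(i) = number of partitions of i into parts ≤ j, for i = 0..16. r_1(i) = 1 for all i; r_j(i) = r_{j-1}(i) + r_j(i-j). Rows j = 2..15: ≤2: 1 1 2 2 3 3 4 4 5 5 6 6 7 7 8 8 9; ≤3: 1 1 2 3 4 5 7 8 10 12 14 16 19 21 24 27 30; ≤4: 1 1 2 3 5 6 9 11 15 18 23 27 34 39 47 54 64; ≤5: 1 1 2 3 5 7 10 13 18 23 30 37 47 57 70 84 101; ≤6: 1 1 2 3 5 7 11 14 20 26 35 44 58 71 90 110 136; ≤7: 1 1 2 3 5 7 11 15 21 28 38 49 65 82 105 131 164; ≤8: 1 1 2 3 5 7 11 15 22 29 40 52 70 89 116 146 186; ≤9: 1 1 2 3 5 7 11 15 22 30 41 54 73 94 123 157 201; ≤10: 1 1 2 3 5 7 11 15 22 30 42 55 75 97 128 164 212; ≤11: 1 1 2 3 5 7 11 15 22 30 42 56 76 99 131 169 219; ≤12: 1 1 2 3 5 7 11 15 22 30 42 56 77 100 133 172 224; ≤13: 1 1 2 3 5 7 11 15 22 30 42 56 77 101 134 174 227; ≤14: 1 1 2 3 5 7 11 15 22 30 42 56 77 101 135 175 229; ≤15: 1 1 2 3 5 7 11 15 22 30 42 56 77 101 135 176 230. r_15(16) = 230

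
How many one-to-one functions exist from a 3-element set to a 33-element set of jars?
P(33,3) = 33!/(33-3)! = 32736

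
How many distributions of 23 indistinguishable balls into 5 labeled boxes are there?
C(23+5-1, 5-1) = C(27, 4) = 17550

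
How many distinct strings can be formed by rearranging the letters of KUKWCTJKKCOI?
12! / (1! × 2! × 1! × 1! × 1! × 4! × 1! × 1!) = 9979200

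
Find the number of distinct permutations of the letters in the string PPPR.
4! / (1! × 3!) = 4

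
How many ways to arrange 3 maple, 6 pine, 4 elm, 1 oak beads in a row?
14! / (3! × 6! × 4! × 1!) = 840840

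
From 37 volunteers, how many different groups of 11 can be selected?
C(37,11) = 37!/(11!×26!) = 854992152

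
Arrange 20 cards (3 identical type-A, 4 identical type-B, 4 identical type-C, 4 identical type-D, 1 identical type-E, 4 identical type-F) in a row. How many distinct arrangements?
20! / (3! × 4! × 4! × 4! × 1! × 4!) = 1222160940000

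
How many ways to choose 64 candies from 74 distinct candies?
C(74,64) = 74!/(64!×10!) = 718406958841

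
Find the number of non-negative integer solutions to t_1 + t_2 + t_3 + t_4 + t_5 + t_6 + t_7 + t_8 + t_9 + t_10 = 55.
C(55+10-1, 10-1) = C(64, 9) = 27540584512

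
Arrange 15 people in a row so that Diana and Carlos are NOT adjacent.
Total - adjacent = 15! - (15-1)!×2 = 1307674368000 - 174356582400 = 1133317785600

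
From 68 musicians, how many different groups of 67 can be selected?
C(68,67) = 68!/(67!×1!) = 68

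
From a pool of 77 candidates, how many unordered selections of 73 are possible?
C(77,73) = 77!/(73!×4!) = 1353275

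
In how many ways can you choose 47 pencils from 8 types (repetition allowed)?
C(47+8-1, 8-1) = C(54, 7) = 177100560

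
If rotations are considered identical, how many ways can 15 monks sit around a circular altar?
Circular: fix one position, arrange the rest. (15-1)! = 87178291200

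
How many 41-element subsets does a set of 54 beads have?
C(54,41) = 54!/(41!×13!) = 1108176102180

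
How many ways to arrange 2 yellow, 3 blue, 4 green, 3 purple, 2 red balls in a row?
14! / (2! × 3! × 4! × 3! × 2!) = 25225200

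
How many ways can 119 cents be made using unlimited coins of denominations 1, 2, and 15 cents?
Coefficient of x^119 in 1/(1-x^1) · 1/(1-x^2) · 1/(1-x^15). Case on j = number of 15-cent coins (j = 0..7); remainder r = 119 - 15j is made from {1,2} in ⌊r/2⌋+1 ways. r = 119, 104, 89, 74, 59, 44, 29, 14 → 60 + 53 + 45 + 38 + 30 + 23 + 15 + 8 = 272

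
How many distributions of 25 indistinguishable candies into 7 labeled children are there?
C(25+7-1, 7-1) = C(31, 6) = 736281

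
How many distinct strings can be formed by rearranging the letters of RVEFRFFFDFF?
11! / (2! × 1! × 6! × 1! × 1!) = 27720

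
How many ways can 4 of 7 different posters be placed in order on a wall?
P(7,4) = 7!/(7-4)! = 840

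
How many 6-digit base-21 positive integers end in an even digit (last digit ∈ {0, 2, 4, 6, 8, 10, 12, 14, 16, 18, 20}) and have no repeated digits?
Last∈{0,2,4,6,8,10,12,14,16,18,20}. Last=0: 1860480. Last nonzero: 10×19×P(19,4) = 17674560. Total = 19535040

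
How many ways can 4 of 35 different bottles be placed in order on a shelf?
P(35,4) = 35!/(35-4)! = 1256640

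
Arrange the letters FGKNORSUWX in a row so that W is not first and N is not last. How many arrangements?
By inclusion-exclusion: 10! - 2×(10-1)! + (10-2)! = 3628800 - 725760 + 40320 = 2943360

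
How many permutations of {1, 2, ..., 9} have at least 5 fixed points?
Exactly j fixed points: C(9,j)·!(9-j); sum over j ≥ 5 (derangement numbers via !m = (m-1)·(!(m-1) + !(m-2)): !0..!4 = 1, 0, 1, 2, 9). Σ_{j=5}^{9} C(9,j)·!(9-j) = C(9,5)·!4 + C(9,6)·!3 + C(9,7)·!2 + C(9,8)·!1 + C(9,9)·!0 = 126·9 + 84·2 + 36·1 + 9·0 + 1·1 = 1339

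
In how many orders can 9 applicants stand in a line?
9! = 362880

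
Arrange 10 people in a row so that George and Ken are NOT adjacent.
Total - adjacent = 10! - (10-1)!×2 = 3628800 - 725760 = 2903040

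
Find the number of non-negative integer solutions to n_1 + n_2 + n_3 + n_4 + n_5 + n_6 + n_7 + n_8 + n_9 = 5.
C(5+9-1, 9-1) = C(13, 8) = 1287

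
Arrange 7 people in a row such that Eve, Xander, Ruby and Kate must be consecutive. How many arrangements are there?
Treat the 4 as one block: (7-4+1)! × 4! = 24 × 24 = 576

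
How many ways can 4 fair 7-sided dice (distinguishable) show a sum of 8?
Coefficient of x^8 in (x + x² + ... + x^7)^4. By inclusion-exclusion on dice exceeding 7: Σ_j (-1)^j C(4,j)·C(8-1-7j, 3) = C(4,0)·C(7,3) = 1·35 = 35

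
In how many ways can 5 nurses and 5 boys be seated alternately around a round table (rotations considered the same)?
Fix one of the nurses: (5-1)! ways for the remaining nurses, × 5! ways for the boys = 24 × 120 = 2880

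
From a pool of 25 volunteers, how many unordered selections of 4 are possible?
C(25,4) = 25!/(4!×21!) = 12650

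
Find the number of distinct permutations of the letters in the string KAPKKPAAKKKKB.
13! / (7! × 1! × 3! × 2!) = 102960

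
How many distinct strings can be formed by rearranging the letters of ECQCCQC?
7! / (1! × 4! × 2!) = 105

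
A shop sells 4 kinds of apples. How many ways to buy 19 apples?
C(19+4-1, 4-1) = C(22, 3) = 1540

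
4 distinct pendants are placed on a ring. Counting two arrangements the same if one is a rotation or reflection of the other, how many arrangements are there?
(4-1)!/2 = 6/2 = 3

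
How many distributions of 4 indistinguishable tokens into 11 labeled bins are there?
C(4+11-1, 11-1) = C(14, 10) = 1001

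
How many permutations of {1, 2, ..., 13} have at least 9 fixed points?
Exactly j fixed points: C(13,j)·!(13-j); sum over j ≥ 9 (derangement numbers via !m = (m-1)·(!(m-1) + !(m-2)): !0..!4 = 1, 0, 1, 2, 9). Σ_{j=9}^{13} C(13,j)·!(13-j) = C(13,9)·!4 + C(13,10)·!3 + C(13,11)·!2 + C(13,12)·!1 + C(13,13)·!0 = 715·9 + 286·2 + 78·1 + 13·0 + 1·1 = 7086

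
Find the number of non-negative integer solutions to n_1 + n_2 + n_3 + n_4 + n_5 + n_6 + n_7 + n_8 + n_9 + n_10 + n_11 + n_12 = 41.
C(41+12-1, 12-1) = C(52, 11) = 60403728840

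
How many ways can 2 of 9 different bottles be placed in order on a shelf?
P(9,2) = 9!/(9-2)! = 72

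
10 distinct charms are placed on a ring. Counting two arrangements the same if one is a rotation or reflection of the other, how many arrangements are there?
(10-1)!/2 = 362880/2 = 181440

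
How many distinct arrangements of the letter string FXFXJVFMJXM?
11! / (2! × 2! × 3! × 1! × 3!) = 277200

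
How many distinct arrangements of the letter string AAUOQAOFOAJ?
11! / (1! × 3! × 1! × 1! × 1! × 4!) = 277200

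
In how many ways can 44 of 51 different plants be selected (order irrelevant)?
C(51,44) = 51!/(44!×7!) = 115775100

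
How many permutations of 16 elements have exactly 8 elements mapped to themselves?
Choose the 8 fixed points C(16,8) = 12870, derange the rest: !8 = Σ_{j=0}^{8} (-1)^j·8!/j! = 40320 - 40320 + 20160 - 6720 + 1680 - 336 + 56 - 8 + 1 = 14833. Product = 12870 × 14833 = 190900710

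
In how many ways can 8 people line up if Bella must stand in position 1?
Fix one position: (8-1)! = 5040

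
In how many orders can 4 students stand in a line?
4! = 24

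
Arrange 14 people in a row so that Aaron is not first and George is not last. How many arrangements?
By inclusion-exclusion: 14! - 2×(14-1)! + (14-2)! = 87178291200 - 12454041600 + 479001600 = 75203251200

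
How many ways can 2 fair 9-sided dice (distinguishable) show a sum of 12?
Coefficient of x^12 in (x + x² + ... + x^9)^2. By inclusion-exclusion on dice exceeding 9: Σ_j (-1)^j C(2,j)·C(12-1-9j, 1) = C(2,0)·C(11,1) - C(2,1)·C(2,1) = 1·11 - 2·2 = 7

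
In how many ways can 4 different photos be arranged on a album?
4! = 24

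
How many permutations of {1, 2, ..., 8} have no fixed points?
!8 = Σ_{j=0}^{8} (-1)^j·8!/j! = 40320 - 40320 + 20160 - 6720 + 1680 - 336 + 56 - 8 + 1 = 14833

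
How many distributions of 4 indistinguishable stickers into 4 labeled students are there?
C(4+4-1, 4-1) = C(7, 3) = 35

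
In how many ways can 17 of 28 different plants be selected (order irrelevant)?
C(28,17) = 28!/(17!×11!) = 21474180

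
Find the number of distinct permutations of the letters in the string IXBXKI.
6! / (2! × 1! × 1! × 2!) = 180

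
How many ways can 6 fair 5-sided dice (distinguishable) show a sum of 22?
Coefficient of x^22 in (x + x² + ... + x^5)^6. By inclusion-exclusion on dice exceeding 5: Σ_j (-1)^j C(6,j)·C(22-1-5j, 5) = C(6,0)·C(21,5) - C(6,1)·C(16,5) + C(6,2)·C(11,5) - C(6,3)·C(6,5) = 1·20349 - 6·4368 + 15·462 - 20·6 = 951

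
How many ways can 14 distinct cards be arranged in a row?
14! = 87178291200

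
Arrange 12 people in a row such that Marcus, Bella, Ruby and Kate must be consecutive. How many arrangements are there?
Treat the 4 as one block: (12-4+1)! × 4! = 362880 × 24 = 8709120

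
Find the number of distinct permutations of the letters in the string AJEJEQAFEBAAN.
13! / (1! × 4! × 1! × 1! × 2! × 3! × 1!) = 21621600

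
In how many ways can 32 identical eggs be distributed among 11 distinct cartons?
C(32+11-1, 11-1) = C(42, 10) = 1471442973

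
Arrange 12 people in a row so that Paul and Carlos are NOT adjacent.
Total - adjacent = 12! - (12-1)!×2 = 479001600 - 79833600 = 399168000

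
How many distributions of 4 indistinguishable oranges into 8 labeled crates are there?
C(4+8-1, 8-1) = C(11, 7) = 330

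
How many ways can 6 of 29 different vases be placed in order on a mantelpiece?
P(29,6) = 29!/(29-6)! = 342014400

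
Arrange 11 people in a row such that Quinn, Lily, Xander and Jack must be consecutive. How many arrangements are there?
Treat the 4 as one block: (11-4+1)! × 4! = 40320 × 24 = 967680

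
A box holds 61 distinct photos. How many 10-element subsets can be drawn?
C(61,10) = 61!/(10!×51!) = 90177170226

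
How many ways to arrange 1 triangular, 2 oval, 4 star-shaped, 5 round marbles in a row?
12! / (1! × 2! × 4! × 5!) = 83160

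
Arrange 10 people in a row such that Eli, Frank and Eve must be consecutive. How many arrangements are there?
Treat the 3 as one block: (10-3+1)! × 3! = 40320 × 6 = 241920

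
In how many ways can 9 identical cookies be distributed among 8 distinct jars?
C(9+8-1, 8-1) = C(16, 7) = 11440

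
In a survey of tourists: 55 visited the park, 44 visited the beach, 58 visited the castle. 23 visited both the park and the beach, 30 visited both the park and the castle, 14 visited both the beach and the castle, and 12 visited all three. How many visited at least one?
|A∪B∪C| = 55+44+58-23-30-14+12 = 102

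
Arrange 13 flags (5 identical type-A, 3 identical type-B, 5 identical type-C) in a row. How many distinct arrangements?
13! / (5! × 3! × 5!) = 72072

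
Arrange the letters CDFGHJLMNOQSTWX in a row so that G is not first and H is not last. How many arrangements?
By inclusion-exclusion: 15! - 2×(15-1)! + (15-2)! = 1307674368000 - 174356582400 + 6227020800 = 1139544806400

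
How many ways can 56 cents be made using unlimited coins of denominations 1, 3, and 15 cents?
Coefficient of x^56 in 1/(1-x^1) · 1/(1-x^3) · 1/(1-x^15). Case on j = number of 15-cent coins (j = 0..3); remainder r = 56 - 15j is made from {1,3} in ⌊r/3⌋+1 ways. r = 56, 41, 26, 11 → 19 + 14 + 9 + 4 = 46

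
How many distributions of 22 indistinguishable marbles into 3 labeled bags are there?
C(22+3-1, 3-1) = C(24, 2) = 276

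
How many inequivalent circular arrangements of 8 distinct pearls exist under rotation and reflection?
(8-1)!/2 = 5040/2 = 2520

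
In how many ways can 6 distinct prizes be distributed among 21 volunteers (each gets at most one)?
P(21,6) = 21!/(21-6)! = 39070080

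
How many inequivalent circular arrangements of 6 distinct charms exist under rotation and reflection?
(6-1)!/2 = 120/2 = 60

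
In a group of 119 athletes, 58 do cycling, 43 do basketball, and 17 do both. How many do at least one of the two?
|A∪B| = |A| + |B| - |A∩B| = 58 + 43 - 17 = 84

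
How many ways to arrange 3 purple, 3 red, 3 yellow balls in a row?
9! / (3! × 3! × 3!) = 1680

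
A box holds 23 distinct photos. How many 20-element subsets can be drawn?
C(23,20) = 23!/(20!×3!) = 1771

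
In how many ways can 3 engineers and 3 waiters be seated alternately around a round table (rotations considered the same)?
Fix one of the engineers: (3-1)! ways for the remaining engineers, × 3! ways for the waiters = 2 × 6 = 12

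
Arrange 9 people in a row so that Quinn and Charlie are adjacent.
Treat as block: (9-1)! × 2! = 40320 × 2 = 80640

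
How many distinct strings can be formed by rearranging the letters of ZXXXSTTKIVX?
11! / (1! × 1! × 4! × 1! × 1! × 2! × 1!) = 831600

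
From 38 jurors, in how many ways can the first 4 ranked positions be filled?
P(38,4) = 38!/(38-4)! = 1771560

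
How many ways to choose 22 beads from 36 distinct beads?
C(36,22) = 36!/(22!×14!) = 3796297200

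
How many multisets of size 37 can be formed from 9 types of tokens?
C(37+9-1, 9-1) = C(45, 8) = 215553195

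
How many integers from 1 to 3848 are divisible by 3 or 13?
⌊3848/3⌋ + ⌊3848/13⌋ - ⌊3848/39⌋ = 1282 + 296 - 98 = 1480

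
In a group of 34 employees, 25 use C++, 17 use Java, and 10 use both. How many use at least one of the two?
|A∪B| = |A| + |B| - |A∩B| = 25 + 17 - 10 = 32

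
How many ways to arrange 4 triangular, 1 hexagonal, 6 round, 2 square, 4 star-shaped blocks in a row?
17! / (4! × 1! × 6! × 2! × 4!) = 428828400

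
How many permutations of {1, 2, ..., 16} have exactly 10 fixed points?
Choose the 10 fixed points C(16,10) = 8008, derange the rest: !6 = Σ_{j=0}^{6} (-1)^j·6!/j! = 720 - 720 + 360 - 120 + 30 - 6 + 1 = 265. Product = 8008 × 265 = 2122120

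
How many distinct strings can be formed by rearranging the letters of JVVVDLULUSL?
11! / (1! × 3! × 3! × 1! × 2! × 1!) = 554400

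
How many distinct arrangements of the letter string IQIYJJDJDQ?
10! / (2! × 3! × 1! × 2! × 2!) = 75600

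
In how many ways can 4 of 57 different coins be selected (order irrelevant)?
C(57,4) = 57!/(4!×53!) = 395010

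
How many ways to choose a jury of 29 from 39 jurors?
C(39,29) = 39!/(29!×10!) = 635745396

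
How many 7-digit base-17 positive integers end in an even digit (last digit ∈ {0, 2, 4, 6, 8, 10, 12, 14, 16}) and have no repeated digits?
Last∈{0,2,4,6,8,10,12,14,16}. Last=0: 5765760. Last nonzero: 8×15×P(15,5) = 43243200. Total = 49008960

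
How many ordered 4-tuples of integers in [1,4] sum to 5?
Coefficient of x^5 in (x + x² + ... + x^4)^4. By inclusion-exclusion on dice exceeding 4: Σ_j (-1)^j C(4,j)·C(5-1-4j, 3) = C(4,0)·C(4,3) = 1·4 = 4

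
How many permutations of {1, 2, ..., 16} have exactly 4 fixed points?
Choose the 4 fixed points C(16,4) = 1820, derange the rest: !12 = Σ_{j=0}^{12} (-1)^j·12!/j! = 479001600 - 479001600 + 239500800 - 79833600 + 19958400 - 3991680 + 665280 - 95040 + 11880 - 1320 + 132 - 12 + 1 = 176214841. Product = 1820 × 176214841 = 320711010620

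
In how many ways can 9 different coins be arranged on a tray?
9! = 362880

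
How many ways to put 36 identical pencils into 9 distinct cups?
C(36+9-1, 9-1) = C(44, 8) = 177232627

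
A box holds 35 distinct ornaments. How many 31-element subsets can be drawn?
C(35,31) = 35!/(31!×4!) = 52360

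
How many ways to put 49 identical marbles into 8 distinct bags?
C(49+8-1, 8-1) = C(56, 7) = 231917400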